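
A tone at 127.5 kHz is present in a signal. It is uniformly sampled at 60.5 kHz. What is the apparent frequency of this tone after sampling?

127.5 kHz mod fs = 6.5 kHz.
6.5 kHz ≤ fs/2 = 30.25 kHz, appears at 6.5 kHz.

6.5 kHz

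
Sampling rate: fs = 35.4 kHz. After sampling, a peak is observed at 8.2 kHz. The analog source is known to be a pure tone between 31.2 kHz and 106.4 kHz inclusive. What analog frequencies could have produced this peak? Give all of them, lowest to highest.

43.6 kHz, 62.6 kHz, 79 kHz, 98 kHz

Frequencies that alias to 8.2 kHz are k·fs ± 8.2 kHz for integer k ≥ 0.
k=0: 8.2 kHz.
k=1: 27.2 kHz, 43.6 kHz.
k=2: 62.6 kHz, 79 kHz.
k=3: 98 kHz, 114.4 kHz.
k=4: 133.4 kHz, 149.8 kHz.
Within [31.2 kHz, 106.4 kHz]: 43.6 kHz, 62.6 kHz, 79 kHz, 98 kHz.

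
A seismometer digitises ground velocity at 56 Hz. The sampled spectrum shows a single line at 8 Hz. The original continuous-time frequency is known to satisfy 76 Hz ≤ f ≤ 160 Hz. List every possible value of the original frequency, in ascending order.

104 Hz, 120 Hz, 160 Hz

Frequencies that alias to 8 Hz are k·fs ± 8 Hz for integer k ≥ 0.
k=0: 8 Hz.
k=1: 48 Hz, 64 Hz.
k=2: 104 Hz, 120 Hz.
k=3: 160 Hz, 176 Hz.
k=4: 216 Hz, 232 Hz.
Within [76 Hz, 160 Hz]: 104 Hz, 120 Hz, 160 Hz.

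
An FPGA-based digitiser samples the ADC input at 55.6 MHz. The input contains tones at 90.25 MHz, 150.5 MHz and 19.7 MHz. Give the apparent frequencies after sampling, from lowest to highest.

fs/2 = 27.8 MHz.
90.25 MHz mod fs = 34.65 MHz.
34.65 MHz > fs/2 = 27.8 MHz, folds to fs − 34.65 MHz = 20.95 MHz.
150.5 MHz mod fs = 39.3 MHz.
39.3 MHz > fs/2 = 27.8 MHz, folds to fs − 39.3 MHz = 16.3 MHz.
19.7 MHz ≤ fs/2 = 27.8 MHz, passes unchanged.
Distinct values: {16.3 MHz, 19.7 MHz, 20.95 MHz}.

16.3 MHz, 19.7 MHz, 20.95 MHz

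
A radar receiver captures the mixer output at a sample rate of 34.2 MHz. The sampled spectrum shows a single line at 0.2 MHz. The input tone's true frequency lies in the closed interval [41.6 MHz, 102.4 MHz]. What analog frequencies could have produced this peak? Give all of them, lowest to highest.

Frequencies that alias to 0.2 MHz are k·fs ± 0.2 MHz for integer k ≥ 0.
k=0: 0.2 MHz.
k=1: 34 MHz, 34.4 MHz.
k=2: 68.2 MHz, 68.6 MHz.
k=3: 102.4 MHz, 102.8 MHz.
k=4: 136.6 MHz, 137 MHz.
Within [41.6 MHz, 102.4 MHz]: 68.2 MHz, 68.6 MHz, 102.4 MHz.

68.2 MHz, 68.6 MHz, 102.4 MHz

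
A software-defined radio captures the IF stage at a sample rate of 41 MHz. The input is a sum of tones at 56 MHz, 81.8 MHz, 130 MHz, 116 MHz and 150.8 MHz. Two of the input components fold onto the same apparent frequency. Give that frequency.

7 MHz

fs/2 = 20.5 MHz.
56 MHz mod fs = 15 MHz.
15 MHz ≤ fs/2 = 20.5 MHz, appears at 15 MHz.
81.8 MHz mod fs = 40.8 MHz.
40.8 MHz > fs/2 = 20.5 MHz, folds to fs − 40.8 MHz = 0.2 MHz.
130 MHz mod fs = 7 MHz.
7 MHz ≤ fs/2 = 20.5 MHz, appears at 7 MHz.
116 MHz mod fs = 34 MHz.
34 MHz > fs/2 = 20.5 MHz, folds to fs − 34 MHz = 7 MHz.
150.8 MHz mod fs = 27.8 MHz.
27.8 MHz > fs/2 = 20.5 MHz, folds to fs − 27.8 MHz = 13.2 MHz.
116 MHz and 130 MHz both map to 7 MHz.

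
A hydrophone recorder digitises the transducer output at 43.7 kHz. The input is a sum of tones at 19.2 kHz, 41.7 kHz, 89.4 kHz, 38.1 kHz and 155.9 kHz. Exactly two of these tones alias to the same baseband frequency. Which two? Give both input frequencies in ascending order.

41.7 kHz, 89.4 kHz

fs/2 = 21.85 kHz.
19.2 kHz ≤ fs/2 = 21.85 kHz, passes unchanged.
41.7 kHz > fs/2 = 21.85 kHz, folds to fs − 41.7 kHz = 2 kHz.
89.4 kHz mod fs = 2 kHz.
2 kHz ≤ fs/2 = 21.85 kHz, appears at 2 kHz.
38.1 kHz > fs/2 = 21.85 kHz, folds to fs − 38.1 kHz = 5.6 kHz.
155.9 kHz mod fs = 24.8 kHz.
24.8 kHz > fs/2 = 21.85 kHz, folds to fs − 24.8 kHz = 18.9 kHz.
41.7 kHz and 89.4 kHz both map to 2 kHz.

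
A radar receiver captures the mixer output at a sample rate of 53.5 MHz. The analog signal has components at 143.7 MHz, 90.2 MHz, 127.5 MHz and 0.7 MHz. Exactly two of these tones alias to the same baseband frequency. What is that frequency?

fs/2 = 26.75 MHz.
143.7 MHz mod fs = 36.7 MHz.
36.7 MHz > fs/2 = 26.75 MHz, folds to fs − 36.7 MHz = 16.8 MHz.
90.2 MHz mod fs = 36.7 MHz.
36.7 MHz > fs/2 = 26.75 MHz, folds to fs − 36.7 MHz = 16.8 MHz.
127.5 MHz mod fs = 20.5 MHz.
20.5 MHz ≤ fs/2 = 26.75 MHz, appears at 20.5 MHz.
0.7 MHz ≤ fs/2 = 26.75 MHz, passes unchanged.
90.2 MHz and 143.7 MHz both map to 16.8 MHz.

16.8 MHz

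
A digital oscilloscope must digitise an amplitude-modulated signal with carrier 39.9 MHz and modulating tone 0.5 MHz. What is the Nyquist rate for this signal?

AM sidebands sit at fc ± fm = 39.4 MHz and 40.4 MHz.
Highest-frequency component: 40.4 MHz.
Nyquist rate = 2 × 40.4 MHz = 80.8 MHz.

80.8 MHz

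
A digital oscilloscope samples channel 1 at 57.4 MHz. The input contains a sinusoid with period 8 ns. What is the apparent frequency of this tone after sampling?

10.2 MHz

T = 8 ns → f = 1/T = 125 MHz.
125 MHz mod fs = 10.2 MHz.
10.2 MHz ≤ fs/2 = 28.7 MHz, appears at 10.2 MHz.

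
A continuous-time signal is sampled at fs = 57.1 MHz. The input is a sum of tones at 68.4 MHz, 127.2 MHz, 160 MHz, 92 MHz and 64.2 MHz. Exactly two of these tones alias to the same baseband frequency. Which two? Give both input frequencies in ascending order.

68.4 MHz, 160 MHz

fs/2 = 28.55 MHz.
68.4 MHz mod fs = 11.3 MHz.
11.3 MHz ≤ fs/2 = 28.55 MHz, appears at 11.3 MHz.
127.2 MHz mod fs = 13 MHz.
13 MHz ≤ fs/2 = 28.55 MHz, appears at 13 MHz.
160 MHz mod fs = 45.8 MHz.
45.8 MHz > fs/2 = 28.55 MHz, folds to fs − 45.8 MHz = 11.3 MHz.
92 MHz mod fs = 34.9 MHz.
34.9 MHz > fs/2 = 28.55 MHz, folds to fs − 34.9 MHz = 22.2 MHz.
64.2 MHz mod fs = 7.1 MHz.
7.1 MHz ≤ fs/2 = 28.55 MHz, appears at 7.1 MHz.
68.4 MHz and 160 MHz both map to 11.3 MHz.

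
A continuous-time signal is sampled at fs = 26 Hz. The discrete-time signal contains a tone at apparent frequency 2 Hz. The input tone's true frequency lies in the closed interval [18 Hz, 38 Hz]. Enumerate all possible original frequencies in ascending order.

24 Hz, 28 Hz

Frequencies that alias to 2 Hz are k·fs ± 2 Hz for integer k ≥ 0.
k=0: 2 Hz.
k=1: 24 Hz, 28 Hz.
k=2: 50 Hz, 54 Hz.
Within [18 Hz, 38 Hz]: 24 Hz, 28 Hz.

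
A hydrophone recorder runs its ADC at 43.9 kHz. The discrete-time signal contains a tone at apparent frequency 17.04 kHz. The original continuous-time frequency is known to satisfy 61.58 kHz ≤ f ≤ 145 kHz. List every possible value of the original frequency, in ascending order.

Frequencies that alias to 17.04 kHz are k·fs ± 17.04 kHz for integer k ≥ 0.
k=0: 17.04 kHz.
k=1: 26.86 kHz, 60.94 kHz.
k=2: 70.76 kHz, 104.84 kHz.
k=3: 114.66 kHz, 148.74 kHz.
k=4: 158.56 kHz, 192.64 kHz.
Within [61.58 kHz, 145 kHz]: 70.76 kHz, 104.84 kHz, 114.66 kHz.

70.76 kHz, 104.84 kHz, 114.66 kHz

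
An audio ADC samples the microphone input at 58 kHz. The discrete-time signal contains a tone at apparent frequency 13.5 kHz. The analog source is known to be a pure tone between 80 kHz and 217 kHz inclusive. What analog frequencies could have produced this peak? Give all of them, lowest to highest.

102.5 kHz, 129.5 kHz, 160.5 kHz, 187.5 kHz

Frequencies that alias to 13.5 kHz are k·fs ± 13.5 kHz for integer k ≥ 0.
k=0: 13.5 kHz.
k=1: 44.5 kHz, 71.5 kHz.
k=2: 102.5 kHz, 129.5 kHz.
k=3: 160.5 kHz, 187.5 kHz.
k=4: 218.5 kHz, 245.5 kHz.
Within [80 kHz, 217 kHz]: 102.5 kHz, 129.5 kHz, 160.5 kHz, 187.5 kHz.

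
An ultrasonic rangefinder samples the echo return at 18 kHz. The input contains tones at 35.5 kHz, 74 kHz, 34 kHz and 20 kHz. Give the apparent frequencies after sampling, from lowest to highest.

fs/2 = 9 kHz.
35.5 kHz mod fs = 17.5 kHz.
17.5 kHz > fs/2 = 9 kHz, folds to fs − 17.5 kHz = 0.5 kHz.
74 kHz mod fs = 2 kHz.
2 kHz ≤ fs/2 = 9 kHz, appears at 2 kHz.
34 kHz mod fs = 16 kHz.
16 kHz > fs/2 = 9 kHz, folds to fs − 16 kHz = 2 kHz.
20 kHz mod fs = 2 kHz.
2 kHz ≤ fs/2 = 9 kHz, appears at 2 kHz.
Distinct values: {0.5 kHz, 2 kHz}.

0.5 kHz, 2 kHz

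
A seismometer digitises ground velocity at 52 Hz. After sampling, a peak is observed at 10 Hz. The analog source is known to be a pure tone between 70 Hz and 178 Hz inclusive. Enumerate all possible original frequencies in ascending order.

Frequencies that alias to 10 Hz are k·fs ± 10 Hz for integer k ≥ 0.
k=0: 10 Hz.
k=1: 42 Hz, 62 Hz.
k=2: 94 Hz, 114 Hz.
k=3: 146 Hz, 166 Hz.
k=4: 198 Hz, 218 Hz.
Within [70 Hz, 178 Hz]: 94 Hz, 114 Hz, 146 Hz, 166 Hz.

94 Hz, 114 Hz, 146 Hz, 166 Hz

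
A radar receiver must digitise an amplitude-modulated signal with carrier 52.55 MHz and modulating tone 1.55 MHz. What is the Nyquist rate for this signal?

108.2 MHz

AM sidebands sit at fc ± fm = 51 MHz and 54.1 MHz.
Highest-frequency component: 54.1 MHz.
Nyquist rate = 2 × 54.1 MHz = 108.2 MHz.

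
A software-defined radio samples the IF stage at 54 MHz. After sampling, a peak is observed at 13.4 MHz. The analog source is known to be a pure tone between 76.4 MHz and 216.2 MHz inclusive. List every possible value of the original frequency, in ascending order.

Frequencies that alias to 13.4 MHz are k·fs ± 13.4 MHz for integer k ≥ 0.
k=0: 13.4 MHz.
k=1: 40.6 MHz, 67.4 MHz.
k=2: 94.6 MHz, 121.4 MHz.
k=3: 148.6 MHz, 175.4 MHz.
k=4: 202.6 MHz, 229.4 MHz.
k=5: 256.6 MHz, 283.4 MHz.
Within [76.4 MHz, 216.2 MHz]: 94.6 MHz, 121.4 MHz, 148.6 MHz, 175.4 MHz, 202.6 MHz.

94.6 MHz, 121.4 MHz, 148.6 MHz, 175.4 MHz, 202.6 MHz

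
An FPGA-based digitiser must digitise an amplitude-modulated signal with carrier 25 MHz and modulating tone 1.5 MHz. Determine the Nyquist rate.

53 MHz

AM sidebands sit at fc ± fm = 23.5 MHz and 26.5 MHz.
Highest-frequency component: 26.5 MHz.
Nyquist rate = 2 × 26.5 MHz = 53 MHz.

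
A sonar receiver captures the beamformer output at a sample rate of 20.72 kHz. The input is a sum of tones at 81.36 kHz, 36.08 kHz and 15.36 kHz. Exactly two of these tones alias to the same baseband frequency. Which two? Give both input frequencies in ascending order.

15.36 kHz, 36.08 kHz

fs/2 = 10.36 kHz.
81.36 kHz mod fs = 19.2 kHz.
19.2 kHz > fs/2 = 10.36 kHz, folds to fs − 19.2 kHz = 1.52 kHz.
36.08 kHz mod fs = 15.36 kHz.
15.36 kHz > fs/2 = 10.36 kHz, folds to fs − 15.36 kHz = 5.36 kHz.
15.36 kHz > fs/2 = 10.36 kHz, folds to fs − 15.36 kHz = 5.36 kHz.
15.36 kHz and 36.08 kHz both map to 5.36 kHz.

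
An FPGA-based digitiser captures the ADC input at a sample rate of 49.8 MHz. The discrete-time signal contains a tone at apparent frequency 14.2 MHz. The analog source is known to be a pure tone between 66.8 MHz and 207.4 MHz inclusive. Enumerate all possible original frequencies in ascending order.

85.4 MHz, 113.8 MHz, 135.2 MHz, 163.6 MHz, 185 MHz

Frequencies that alias to 14.2 MHz are k·fs ± 14.2 MHz for integer k ≥ 0.
k=0: 14.2 MHz.
k=1: 35.6 MHz, 64 MHz.
k=2: 85.4 MHz, 113.8 MHz.
k=3: 135.2 MHz, 163.6 MHz.
k=4: 185 MHz, 213.4 MHz.
k=5: 234.8 MHz, 263.2 MHz.
Within [66.8 MHz, 207.4 MHz]: 85.4 MHz, 113.8 MHz, 135.2 MHz, 163.6 MHz, 185 MHz.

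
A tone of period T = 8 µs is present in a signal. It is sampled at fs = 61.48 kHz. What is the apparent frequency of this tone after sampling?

T = 8 µs → f = 1/T = 125 kHz.
125 kHz mod fs = 2.04 kHz.
2.04 kHz ≤ fs/2 = 30.74 kHz, appears at 2.04 kHz.

2.04 kHz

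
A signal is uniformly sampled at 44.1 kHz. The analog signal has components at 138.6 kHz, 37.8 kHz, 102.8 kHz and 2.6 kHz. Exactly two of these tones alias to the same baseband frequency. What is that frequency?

fs/2 = 22.05 kHz.
138.6 kHz mod fs = 6.3 kHz.
6.3 kHz ≤ fs/2 = 22.05 kHz, appears at 6.3 kHz.
37.8 kHz > fs/2 = 22.05 kHz, folds to fs − 37.8 kHz = 6.3 kHz.
102.8 kHz mod fs = 14.6 kHz.
14.6 kHz ≤ fs/2 = 22.05 kHz, appears at 14.6 kHz.
2.6 kHz ≤ fs/2 = 22.05 kHz, passes unchanged.
37.8 kHz and 138.6 kHz both map to 6.3 kHz.

6.3 kHz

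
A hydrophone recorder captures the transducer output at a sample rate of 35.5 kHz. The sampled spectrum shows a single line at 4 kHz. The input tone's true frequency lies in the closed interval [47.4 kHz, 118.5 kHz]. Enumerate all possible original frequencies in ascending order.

67 kHz, 75 kHz, 102.5 kHz, 110.5 kHz

Frequencies that alias to 4 kHz are k·fs ± 4 kHz for integer k ≥ 0.
k=0: 4 kHz.
k=1: 31.5 kHz, 39.5 kHz.
k=2: 67 kHz, 75 kHz.
k=3: 102.5 kHz, 110.5 kHz.
k=4: 138 kHz, 146 kHz.
Within [47.4 kHz, 118.5 kHz]: 67 kHz, 75 kHz, 102.5 kHz, 110.5 kHz.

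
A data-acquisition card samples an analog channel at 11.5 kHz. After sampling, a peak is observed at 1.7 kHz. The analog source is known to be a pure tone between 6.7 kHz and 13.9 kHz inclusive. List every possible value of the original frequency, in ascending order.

9.8 kHz, 13.2 kHz

Frequencies that alias to 1.7 kHz are k·fs ± 1.7 kHz for integer k ≥ 0.
k=0: 1.7 kHz.
k=1: 9.8 kHz, 13.2 kHz.
k=2: 21.3 kHz, 24.7 kHz.
Within [6.7 kHz, 13.9 kHz]: 9.8 kHz, 13.2 kHz.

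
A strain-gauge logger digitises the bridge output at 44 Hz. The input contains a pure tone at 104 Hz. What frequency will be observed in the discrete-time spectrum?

104 Hz mod fs = 16 Hz.
16 Hz ≤ fs/2 = 22 Hz, appears at 16 Hz.

16 Hz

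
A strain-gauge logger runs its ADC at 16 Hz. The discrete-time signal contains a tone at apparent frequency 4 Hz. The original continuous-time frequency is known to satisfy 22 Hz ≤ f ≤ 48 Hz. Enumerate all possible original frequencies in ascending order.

Frequencies that alias to 4 Hz are k·fs ± 4 Hz for integer k ≥ 0.
k=0: 4 Hz.
k=1: 12 Hz, 20 Hz.
k=2: 28 Hz, 36 Hz.
k=3: 44 Hz, 52 Hz.
k=4: 60 Hz, 68 Hz.
Within [22 Hz, 48 Hz]: 28 Hz, 36 Hz, 44 Hz.

28 Hz, 36 Hz, 44 Hz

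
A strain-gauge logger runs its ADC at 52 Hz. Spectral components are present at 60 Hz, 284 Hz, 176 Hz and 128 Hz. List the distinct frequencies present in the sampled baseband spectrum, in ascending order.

8 Hz, 20 Hz, 24 Hz

fs/2 = 26 Hz.
60 Hz mod fs = 8 Hz.
8 Hz ≤ fs/2 = 26 Hz, appears at 8 Hz.
284 Hz mod fs = 24 Hz.
24 Hz ≤ fs/2 = 26 Hz, appears at 24 Hz.
176 Hz mod fs = 20 Hz.
20 Hz ≤ fs/2 = 26 Hz, appears at 20 Hz.
128 Hz mod fs = 24 Hz.
24 Hz ≤ fs/2 = 26 Hz, appears at 24 Hz.
Distinct values: {8 Hz, 20 Hz, 24 Hz}.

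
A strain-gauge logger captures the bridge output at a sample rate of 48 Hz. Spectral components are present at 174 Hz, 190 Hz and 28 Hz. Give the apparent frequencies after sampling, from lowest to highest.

2 Hz, 18 Hz, 20 Hz

fs/2 = 24 Hz.
174 Hz mod fs = 30 Hz.
30 Hz > fs/2 = 24 Hz, folds to fs − 30 Hz = 18 Hz.
190 Hz mod fs = 46 Hz.
46 Hz > fs/2 = 24 Hz, folds to fs − 46 Hz = 2 Hz.
28 Hz > fs/2 = 24 Hz, folds to fs − 28 Hz = 20 Hz.
Distinct values: {2 Hz, 18 Hz, 20 Hz}.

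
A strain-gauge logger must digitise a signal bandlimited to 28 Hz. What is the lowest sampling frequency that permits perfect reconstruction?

Nyquist rate = 2 × 28 Hz = 56 Hz.

56 Hz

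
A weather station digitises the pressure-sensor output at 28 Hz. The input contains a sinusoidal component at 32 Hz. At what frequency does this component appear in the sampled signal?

4 Hz

32 Hz mod fs = 4 Hz.
4 Hz ≤ fs/2 = 14 Hz, appears at 4 Hz.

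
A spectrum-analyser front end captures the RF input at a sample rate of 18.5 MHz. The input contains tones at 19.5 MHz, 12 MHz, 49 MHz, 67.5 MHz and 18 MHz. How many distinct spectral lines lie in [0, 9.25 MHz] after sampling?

3

fs/2 = 9.25 MHz.
19.5 MHz mod fs = 1 MHz.
1 MHz ≤ fs/2 = 9.25 MHz, appears at 1 MHz.
12 MHz > fs/2 = 9.25 MHz, folds to fs − 12 MHz = 6.5 MHz.
49 MHz mod fs = 12 MHz.
12 MHz > fs/2 = 9.25 MHz, folds to fs − 12 MHz = 6.5 MHz.
67.5 MHz mod fs = 12 MHz.
12 MHz > fs/2 = 9.25 MHz, folds to fs − 12 MHz = 6.5 MHz.
18 MHz > fs/2 = 9.25 MHz, folds to fs − 18 MHz = 0.5 MHz.
Distinct values: {0.5 MHz, 1 MHz, 6.5 MHz} → 3.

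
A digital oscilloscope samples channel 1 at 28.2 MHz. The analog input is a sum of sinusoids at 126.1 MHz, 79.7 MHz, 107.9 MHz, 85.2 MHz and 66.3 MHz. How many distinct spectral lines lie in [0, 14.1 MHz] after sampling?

fs/2 = 14.1 MHz.
126.1 MHz mod fs = 13.3 MHz.
13.3 MHz ≤ fs/2 = 14.1 MHz, appears at 13.3 MHz.
79.7 MHz mod fs = 23.3 MHz.
23.3 MHz > fs/2 = 14.1 MHz, folds to fs − 23.3 MHz = 4.9 MHz.
107.9 MHz mod fs = 23.3 MHz.
23.3 MHz > fs/2 = 14.1 MHz, folds to fs − 23.3 MHz = 4.9 MHz.
85.2 MHz mod fs = 0.6 MHz.
0.6 MHz ≤ fs/2 = 14.1 MHz, appears at 0.6 MHz.
66.3 MHz mod fs = 9.9 MHz.
9.9 MHz ≤ fs/2 = 14.1 MHz, appears at 9.9 MHz.
Distinct values: {0.6 MHz, 4.9 MHz, 9.9 MHz, 13.3 MHz} → 4.

4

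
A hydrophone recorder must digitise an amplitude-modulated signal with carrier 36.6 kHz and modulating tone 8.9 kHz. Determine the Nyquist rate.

91 kHz

AM sidebands sit at fc ± fm = 27.7 kHz and 45.5 kHz.
Highest-frequency component: 45.5 kHz.
Nyquist rate = 2 × 45.5 kHz = 91 kHz.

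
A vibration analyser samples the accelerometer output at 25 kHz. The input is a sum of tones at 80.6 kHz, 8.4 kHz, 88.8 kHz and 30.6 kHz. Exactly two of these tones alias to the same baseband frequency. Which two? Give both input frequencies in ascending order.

30.6 kHz, 80.6 kHz

fs/2 = 12.5 kHz.
80.6 kHz mod fs = 5.6 kHz.
5.6 kHz ≤ fs/2 = 12.5 kHz, appears at 5.6 kHz.
8.4 kHz ≤ fs/2 = 12.5 kHz, passes unchanged.
88.8 kHz mod fs = 13.8 kHz.
13.8 kHz > fs/2 = 12.5 kHz, folds to fs − 13.8 kHz = 11.2 kHz.
30.6 kHz mod fs = 5.6 kHz.
5.6 kHz ≤ fs/2 = 12.5 kHz, appears at 5.6 kHz.
30.6 kHz and 80.6 kHz both map to 5.6 kHz.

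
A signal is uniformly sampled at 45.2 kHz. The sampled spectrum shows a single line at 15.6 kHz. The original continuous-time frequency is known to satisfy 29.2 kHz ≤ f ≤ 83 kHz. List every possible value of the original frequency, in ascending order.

Frequencies that alias to 15.6 kHz are k·fs ± 15.6 kHz for integer k ≥ 0.
k=0: 15.6 kHz.
k=1: 29.6 kHz, 60.8 kHz.
k=2: 74.8 kHz, 106 kHz.
k=3: 120 kHz, 151.2 kHz.
Within [29.2 kHz, 83 kHz]: 29.6 kHz, 60.8 kHz, 74.8 kHz.

29.6 kHz, 60.8 kHz, 74.8 kHz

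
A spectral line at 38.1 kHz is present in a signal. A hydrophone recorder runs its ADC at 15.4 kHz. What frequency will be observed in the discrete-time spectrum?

38.1 kHz mod fs = 7.3 kHz.
7.3 kHz ≤ fs/2 = 7.7 kHz, appears at 7.3 kHz.

7.3 kHz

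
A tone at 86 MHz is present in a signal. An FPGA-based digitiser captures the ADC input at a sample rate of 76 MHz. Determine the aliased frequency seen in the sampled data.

10 MHz

86 MHz mod fs = 10 MHz.
10 MHz ≤ fs/2 = 38 MHz, appears at 10 MHz.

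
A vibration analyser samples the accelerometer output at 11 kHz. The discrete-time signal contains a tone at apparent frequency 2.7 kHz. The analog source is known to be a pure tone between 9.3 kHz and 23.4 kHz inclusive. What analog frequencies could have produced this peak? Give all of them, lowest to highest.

Frequencies that alias to 2.7 kHz are k·fs ± 2.7 kHz for integer k ≥ 0.
k=0: 2.7 kHz.
k=1: 8.3 kHz, 13.7 kHz.
k=2: 19.3 kHz, 24.7 kHz.
k=3: 30.3 kHz, 35.7 kHz.
Within [9.3 kHz, 23.4 kHz]: 13.7 kHz, 19.3 kHz.

13.7 kHz, 19.3 kHz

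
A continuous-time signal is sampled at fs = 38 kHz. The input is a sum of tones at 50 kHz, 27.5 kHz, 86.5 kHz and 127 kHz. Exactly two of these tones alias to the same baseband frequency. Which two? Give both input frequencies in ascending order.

fs/2 = 19 kHz.
50 kHz mod fs = 12 kHz.
12 kHz ≤ fs/2 = 19 kHz, appears at 12 kHz.
27.5 kHz > fs/2 = 19 kHz, folds to fs − 27.5 kHz = 10.5 kHz.
86.5 kHz mod fs = 10.5 kHz.
10.5 kHz ≤ fs/2 = 19 kHz, appears at 10.5 kHz.
127 kHz mod fs = 13 kHz.
13 kHz ≤ fs/2 = 19 kHz, appears at 13 kHz.
27.5 kHz and 86.5 kHz both map to 10.5 kHz.

27.5 kHz, 86.5 kHz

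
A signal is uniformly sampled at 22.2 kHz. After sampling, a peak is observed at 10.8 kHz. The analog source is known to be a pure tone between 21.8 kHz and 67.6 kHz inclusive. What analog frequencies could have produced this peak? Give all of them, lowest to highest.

33 kHz, 33.6 kHz, 55.2 kHz, 55.8 kHz

Frequencies that alias to 10.8 kHz are k·fs ± 10.8 kHz for integer k ≥ 0.
k=0: 10.8 kHz.
k=1: 11.4 kHz, 33 kHz.
k=2: 33.6 kHz, 55.2 kHz.
k=3: 55.8 kHz, 77.4 kHz.
k=4: 78 kHz, 99.6 kHz.
Within [21.8 kHz, 67.6 kHz]: 33 kHz, 33.6 kHz, 55.2 kHz, 55.8 kHz.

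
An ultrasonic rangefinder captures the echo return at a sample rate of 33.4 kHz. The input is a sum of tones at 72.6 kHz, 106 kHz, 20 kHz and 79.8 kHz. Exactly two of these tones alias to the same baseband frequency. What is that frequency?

fs/2 = 16.7 kHz.
72.6 kHz mod fs = 5.8 kHz.
5.8 kHz ≤ fs/2 = 16.7 kHz, appears at 5.8 kHz.
106 kHz mod fs = 5.8 kHz.
5.8 kHz ≤ fs/2 = 16.7 kHz, appears at 5.8 kHz.
20 kHz > fs/2 = 16.7 kHz, folds to fs − 20 kHz = 13.4 kHz.
79.8 kHz mod fs = 13 kHz.
13 kHz ≤ fs/2 = 16.7 kHz, appears at 13 kHz.
72.6 kHz and 106 kHz both map to 5.8 kHz.

5.8 kHz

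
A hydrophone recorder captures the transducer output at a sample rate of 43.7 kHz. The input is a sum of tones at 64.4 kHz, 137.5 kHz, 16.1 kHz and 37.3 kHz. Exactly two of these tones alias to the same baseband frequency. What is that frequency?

fs/2 = 21.85 kHz.
64.4 kHz mod fs = 20.7 kHz.
20.7 kHz ≤ fs/2 = 21.85 kHz, appears at 20.7 kHz.
137.5 kHz mod fs = 6.4 kHz.
6.4 kHz ≤ fs/2 = 21.85 kHz, appears at 6.4 kHz.
16.1 kHz ≤ fs/2 = 21.85 kHz, passes unchanged.
37.3 kHz > fs/2 = 21.85 kHz, folds to fs − 37.3 kHz = 6.4 kHz.
37.3 kHz and 137.5 kHz both map to 6.4 kHz.

6.4 kHz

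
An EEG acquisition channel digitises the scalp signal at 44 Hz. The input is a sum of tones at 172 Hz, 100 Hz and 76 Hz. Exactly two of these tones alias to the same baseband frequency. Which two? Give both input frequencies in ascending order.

fs/2 = 22 Hz.
172 Hz mod fs = 40 Hz.
40 Hz > fs/2 = 22 Hz, folds to fs − 40 Hz = 4 Hz.
100 Hz mod fs = 12 Hz.
12 Hz ≤ fs/2 = 22 Hz, appears at 12 Hz.
76 Hz mod fs = 32 Hz.
32 Hz > fs/2 = 22 Hz, folds to fs − 32 Hz = 12 Hz.
76 Hz and 100 Hz both map to 12 Hz.

76 Hz, 100 Hz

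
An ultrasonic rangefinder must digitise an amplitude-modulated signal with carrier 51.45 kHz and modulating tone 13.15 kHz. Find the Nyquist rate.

AM sidebands sit at fc ± fm = 38.3 kHz and 64.6 kHz.
Highest-frequency component: 64.6 kHz.
Nyquist rate = 2 × 64.6 kHz = 129.2 kHz.

129.2 kHz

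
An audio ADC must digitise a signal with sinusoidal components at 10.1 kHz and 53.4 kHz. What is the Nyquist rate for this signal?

Highest-frequency component: 53.4 kHz.
Nyquist rate = 2 × 53.4 kHz = 106.8 kHz.

106.8 kHz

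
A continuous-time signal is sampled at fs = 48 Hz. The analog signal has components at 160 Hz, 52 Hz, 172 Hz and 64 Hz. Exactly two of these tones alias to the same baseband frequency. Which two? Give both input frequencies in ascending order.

64 Hz, 160 Hz

fs/2 = 24 Hz.
160 Hz mod fs = 16 Hz.
16 Hz ≤ fs/2 = 24 Hz, appears at 16 Hz.
52 Hz mod fs = 4 Hz.
4 Hz ≤ fs/2 = 24 Hz, appears at 4 Hz.
172 Hz mod fs = 28 Hz.
28 Hz > fs/2 = 24 Hz, folds to fs − 28 Hz = 20 Hz.
64 Hz mod fs = 16 Hz.
16 Hz ≤ fs/2 = 24 Hz, appears at 16 Hz.
64 Hz and 160 Hz both map to 16 Hz.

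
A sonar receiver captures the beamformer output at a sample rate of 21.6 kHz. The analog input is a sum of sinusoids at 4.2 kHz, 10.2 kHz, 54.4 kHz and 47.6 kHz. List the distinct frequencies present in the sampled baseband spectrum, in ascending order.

4.2 kHz, 4.4 kHz, 10.2 kHz, 10.4 kHz

fs/2 = 10.8 kHz.
4.2 kHz ≤ fs/2 = 10.8 kHz, passes unchanged.
10.2 kHz ≤ fs/2 = 10.8 kHz, passes unchanged.
54.4 kHz mod fs = 11.2 kHz.
11.2 kHz > fs/2 = 10.8 kHz, folds to fs − 11.2 kHz = 10.4 kHz.
47.6 kHz mod fs = 4.4 kHz.
4.4 kHz ≤ fs/2 = 10.8 kHz, appears at 4.4 kHz.
Distinct values: {4.2 kHz, 4.4 kHz, 10.2 kHz, 10.4 kHz}.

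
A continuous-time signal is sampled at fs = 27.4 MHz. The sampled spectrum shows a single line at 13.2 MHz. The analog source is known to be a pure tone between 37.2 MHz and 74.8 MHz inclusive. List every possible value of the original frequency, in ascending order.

Frequencies that alias to 13.2 MHz are k·fs ± 13.2 MHz for integer k ≥ 0.
k=0: 13.2 MHz.
k=1: 14.2 MHz, 40.6 MHz.
k=2: 41.6 MHz, 68 MHz.
k=3: 69 MHz, 95.4 MHz.
k=4: 96.4 MHz, 122.8 MHz.
Within [37.2 MHz, 74.8 MHz]: 40.6 MHz, 41.6 MHz, 68 MHz, 69 MHz.

40.6 MHz, 41.6 MHz, 68 MHz, 69 MHz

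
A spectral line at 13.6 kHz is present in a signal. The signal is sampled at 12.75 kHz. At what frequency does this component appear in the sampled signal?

0.85 kHz

13.6 kHz mod fs = 0.85 kHz.
0.85 kHz ≤ fs/2 = 6.375 kHz, appears at 0.85 kHz.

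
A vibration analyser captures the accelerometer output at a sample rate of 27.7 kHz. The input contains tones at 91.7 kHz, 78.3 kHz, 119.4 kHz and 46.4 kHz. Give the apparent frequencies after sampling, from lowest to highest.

fs/2 = 13.85 kHz.
91.7 kHz mod fs = 8.6 kHz.
8.6 kHz ≤ fs/2 = 13.85 kHz, appears at 8.6 kHz.
78.3 kHz mod fs = 22.9 kHz.
22.9 kHz > fs/2 = 13.85 kHz, folds to fs − 22.9 kHz = 4.8 kHz.
119.4 kHz mod fs = 8.6 kHz.
8.6 kHz ≤ fs/2 = 13.85 kHz, appears at 8.6 kHz.
46.4 kHz mod fs = 18.7 kHz.
18.7 kHz > fs/2 = 13.85 kHz, folds to fs − 18.7 kHz = 9 kHz.
Distinct values: {4.8 kHz, 8.6 kHz, 9 kHz}.

4.8 kHz, 8.6 kHz, 9 kHz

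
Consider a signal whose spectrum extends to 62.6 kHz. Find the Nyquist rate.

125.2 kHz

Nyquist rate = 2 × 62.6 kHz = 125.2 kHz.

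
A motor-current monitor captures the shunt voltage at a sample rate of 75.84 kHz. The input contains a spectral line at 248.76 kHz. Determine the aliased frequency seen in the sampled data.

21.24 kHz

248.76 kHz mod fs = 21.24 kHz.
21.24 kHz ≤ fs/2 = 37.92 kHz, appears at 21.24 kHz.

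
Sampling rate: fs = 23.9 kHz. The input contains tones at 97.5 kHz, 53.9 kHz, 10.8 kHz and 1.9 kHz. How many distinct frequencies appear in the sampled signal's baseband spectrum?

fs/2 = 11.95 kHz.
97.5 kHz mod fs = 1.9 kHz.
1.9 kHz ≤ fs/2 = 11.95 kHz, appears at 1.9 kHz.
53.9 kHz mod fs = 6.1 kHz.
6.1 kHz ≤ fs/2 = 11.95 kHz, appears at 6.1 kHz.
10.8 kHz ≤ fs/2 = 11.95 kHz, passes unchanged.
1.9 kHz ≤ fs/2 = 11.95 kHz, passes unchanged.
Distinct values: {1.9 kHz, 6.1 kHz, 10.8 kHz} → 3.

3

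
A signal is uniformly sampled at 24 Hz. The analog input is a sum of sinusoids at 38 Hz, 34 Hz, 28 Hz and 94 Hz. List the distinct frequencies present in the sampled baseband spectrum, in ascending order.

2 Hz, 4 Hz, 10 Hz

fs/2 = 12 Hz.
38 Hz mod fs = 14 Hz.
14 Hz > fs/2 = 12 Hz, folds to fs − 14 Hz = 10 Hz.
34 Hz mod fs = 10 Hz.
10 Hz ≤ fs/2 = 12 Hz, appears at 10 Hz.
28 Hz mod fs = 4 Hz.
4 Hz ≤ fs/2 = 12 Hz, appears at 4 Hz.
94 Hz mod fs = 22 Hz.
22 Hz > fs/2 = 12 Hz, folds to fs − 22 Hz = 2 Hz.
Distinct values: {2 Hz, 4 Hz, 10 Hz}.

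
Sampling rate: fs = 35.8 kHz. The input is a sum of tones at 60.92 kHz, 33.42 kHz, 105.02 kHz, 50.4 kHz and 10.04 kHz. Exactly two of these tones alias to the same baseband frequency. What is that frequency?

fs/2 = 17.9 kHz.
60.92 kHz mod fs = 25.12 kHz.
25.12 kHz > fs/2 = 17.9 kHz, folds to fs − 25.12 kHz = 10.68 kHz.
33.42 kHz > fs/2 = 17.9 kHz, folds to fs − 33.42 kHz = 2.38 kHz.
105.02 kHz mod fs = 33.42 kHz.
33.42 kHz > fs/2 = 17.9 kHz, folds to fs − 33.42 kHz = 2.38 kHz.
50.4 kHz mod fs = 14.6 kHz.
14.6 kHz ≤ fs/2 = 17.9 kHz, appears at 14.6 kHz.
10.04 kHz ≤ fs/2 = 17.9 kHz, passes unchanged.
33.42 kHz and 105.02 kHz both map to 2.38 kHz.

2.38 kHz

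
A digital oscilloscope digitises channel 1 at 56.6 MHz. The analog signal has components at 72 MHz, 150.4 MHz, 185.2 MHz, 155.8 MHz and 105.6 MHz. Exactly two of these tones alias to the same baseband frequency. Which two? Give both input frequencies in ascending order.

fs/2 = 28.3 MHz.
72 MHz mod fs = 15.4 MHz.
15.4 MHz ≤ fs/2 = 28.3 MHz, appears at 15.4 MHz.
150.4 MHz mod fs = 37.2 MHz.
37.2 MHz > fs/2 = 28.3 MHz, folds to fs − 37.2 MHz = 19.4 MHz.
185.2 MHz mod fs = 15.4 MHz.
15.4 MHz ≤ fs/2 = 28.3 MHz, appears at 15.4 MHz.
155.8 MHz mod fs = 42.6 MHz.
42.6 MHz > fs/2 = 28.3 MHz, folds to fs − 42.6 MHz = 14 MHz.
105.6 MHz mod fs = 49 MHz.
49 MHz > fs/2 = 28.3 MHz, folds to fs − 49 MHz = 7.6 MHz.
72 MHz and 185.2 MHz both map to 15.4 MHz.

72 MHz, 185.2 MHz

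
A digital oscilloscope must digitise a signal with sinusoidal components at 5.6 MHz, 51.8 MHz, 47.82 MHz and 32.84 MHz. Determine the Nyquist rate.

Highest-frequency component: 51.8 MHz.
Nyquist rate = 2 × 51.8 MHz = 103.6 MHz.

103.6 MHz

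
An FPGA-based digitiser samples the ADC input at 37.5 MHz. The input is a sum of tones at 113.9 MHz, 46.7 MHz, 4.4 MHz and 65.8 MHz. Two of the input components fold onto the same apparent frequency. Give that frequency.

9.2 MHz

fs/2 = 18.75 MHz.
113.9 MHz mod fs = 1.4 MHz.
1.4 MHz ≤ fs/2 = 18.75 MHz, appears at 1.4 MHz.
46.7 MHz mod fs = 9.2 MHz.
9.2 MHz ≤ fs/2 = 18.75 MHz, appears at 9.2 MHz.
4.4 MHz ≤ fs/2 = 18.75 MHz, passes unchanged.
65.8 MHz mod fs = 28.3 MHz.
28.3 MHz > fs/2 = 18.75 MHz, folds to fs − 28.3 MHz = 9.2 MHz.
46.7 MHz and 65.8 MHz both map to 9.2 MHz.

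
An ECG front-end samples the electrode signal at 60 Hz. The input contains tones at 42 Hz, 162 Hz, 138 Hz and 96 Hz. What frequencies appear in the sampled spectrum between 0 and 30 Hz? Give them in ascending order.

18 Hz, 24 Hz

fs/2 = 30 Hz.
42 Hz > fs/2 = 30 Hz, folds to fs − 42 Hz = 18 Hz.
162 Hz mod fs = 42 Hz.
42 Hz > fs/2 = 30 Hz, folds to fs − 42 Hz = 18 Hz.
138 Hz mod fs = 18 Hz.
18 Hz ≤ fs/2 = 30 Hz, appears at 18 Hz.
96 Hz mod fs = 36 Hz.
36 Hz > fs/2 = 30 Hz, folds to fs − 36 Hz = 24 Hz.
Distinct values: {18 Hz, 24 Hz}.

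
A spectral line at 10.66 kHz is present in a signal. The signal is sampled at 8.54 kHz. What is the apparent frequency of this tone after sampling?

10.66 kHz mod fs = 2.12 kHz.
2.12 kHz ≤ fs/2 = 4.27 kHz, appears at 2.12 kHz.

2.12 kHz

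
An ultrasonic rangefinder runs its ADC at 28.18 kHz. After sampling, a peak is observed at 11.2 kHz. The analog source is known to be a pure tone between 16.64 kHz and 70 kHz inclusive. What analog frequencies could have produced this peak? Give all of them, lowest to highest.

Frequencies that alias to 11.2 kHz are k·fs ± 11.2 kHz for integer k ≥ 0.
k=0: 11.2 kHz.
k=1: 16.98 kHz, 39.38 kHz.
k=2: 45.16 kHz, 67.56 kHz.
k=3: 73.34 kHz, 95.74 kHz.
Within [16.64 kHz, 70 kHz]: 16.98 kHz, 39.38 kHz, 45.16 kHz, 67.56 kHz.

16.98 kHz, 39.38 kHz, 45.16 kHz, 67.56 kHz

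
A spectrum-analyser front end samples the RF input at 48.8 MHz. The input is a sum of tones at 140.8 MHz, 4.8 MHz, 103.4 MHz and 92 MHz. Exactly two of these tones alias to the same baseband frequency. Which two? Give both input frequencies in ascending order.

fs/2 = 24.4 MHz.
140.8 MHz mod fs = 43.2 MHz.
43.2 MHz > fs/2 = 24.4 MHz, folds to fs − 43.2 MHz = 5.6 MHz.
4.8 MHz ≤ fs/2 = 24.4 MHz, passes unchanged.
103.4 MHz mod fs = 5.8 MHz.
5.8 MHz ≤ fs/2 = 24.4 MHz, appears at 5.8 MHz.
92 MHz mod fs = 43.2 MHz.
43.2 MHz > fs/2 = 24.4 MHz, folds to fs − 43.2 MHz = 5.6 MHz.
92 MHz and 140.8 MHz both map to 5.6 MHz.

92 MHz, 140.8 MHz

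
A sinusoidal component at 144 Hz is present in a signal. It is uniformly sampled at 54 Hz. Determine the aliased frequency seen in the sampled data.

144 Hz mod fs = 36 Hz.
36 Hz > fs/2 = 27 Hz, folds to fs − 36 Hz = 18 Hz.

18 Hz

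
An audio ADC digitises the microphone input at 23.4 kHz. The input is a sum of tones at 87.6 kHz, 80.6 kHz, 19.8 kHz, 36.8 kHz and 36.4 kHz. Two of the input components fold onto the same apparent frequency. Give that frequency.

fs/2 = 11.7 kHz.
87.6 kHz mod fs = 17.4 kHz.
17.4 kHz > fs/2 = 11.7 kHz, folds to fs − 17.4 kHz = 6 kHz.
80.6 kHz mod fs = 10.4 kHz.
10.4 kHz ≤ fs/2 = 11.7 kHz, appears at 10.4 kHz.
19.8 kHz > fs/2 = 11.7 kHz, folds to fs − 19.8 kHz = 3.6 kHz.
36.8 kHz mod fs = 13.4 kHz.
13.4 kHz > fs/2 = 11.7 kHz, folds to fs − 13.4 kHz = 10 kHz.
36.4 kHz mod fs = 13 kHz.
13 kHz > fs/2 = 11.7 kHz, folds to fs − 13 kHz = 10.4 kHz.
36.4 kHz and 80.6 kHz both map to 10.4 kHz.

10.4 kHz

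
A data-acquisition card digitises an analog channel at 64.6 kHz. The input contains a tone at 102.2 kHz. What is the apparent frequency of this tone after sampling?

102.2 kHz mod fs = 37.6 kHz.
37.6 kHz > fs/2 = 32.3 kHz, folds to fs − 37.6 kHz = 27 kHz.

27 kHz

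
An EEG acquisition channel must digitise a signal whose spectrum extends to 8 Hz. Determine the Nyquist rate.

Nyquist rate = 2 × 8 Hz = 16 Hz.

16 Hz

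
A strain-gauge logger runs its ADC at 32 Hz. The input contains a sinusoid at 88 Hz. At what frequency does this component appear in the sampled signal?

8 Hz

88 Hz mod fs = 24 Hz.
24 Hz > fs/2 = 16 Hz, folds to fs − 24 Hz = 8 Hz.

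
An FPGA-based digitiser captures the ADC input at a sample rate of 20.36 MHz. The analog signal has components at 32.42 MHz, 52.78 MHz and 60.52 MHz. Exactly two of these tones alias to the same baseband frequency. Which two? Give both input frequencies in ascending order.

32.42 MHz, 52.78 MHz

fs/2 = 10.18 MHz.
32.42 MHz mod fs = 12.06 MHz.
12.06 MHz > fs/2 = 10.18 MHz, folds to fs − 12.06 MHz = 8.3 MHz.
52.78 MHz mod fs = 12.06 MHz.
12.06 MHz > fs/2 = 10.18 MHz, folds to fs − 12.06 MHz = 8.3 MHz.
60.52 MHz mod fs = 19.8 MHz.
19.8 MHz > fs/2 = 10.18 MHz, folds to fs − 19.8 MHz = 0.56 MHz.
32.42 MHz and 52.78 MHz both map to 8.3 MHz.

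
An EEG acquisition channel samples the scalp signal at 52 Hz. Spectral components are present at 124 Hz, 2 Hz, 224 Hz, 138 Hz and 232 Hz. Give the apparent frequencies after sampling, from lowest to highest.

fs/2 = 26 Hz.
124 Hz mod fs = 20 Hz.
20 Hz ≤ fs/2 = 26 Hz, appears at 20 Hz.
2 Hz ≤ fs/2 = 26 Hz, passes unchanged.
224 Hz mod fs = 16 Hz.
16 Hz ≤ fs/2 = 26 Hz, appears at 16 Hz.
138 Hz mod fs = 34 Hz.
34 Hz > fs/2 = 26 Hz, folds to fs − 34 Hz = 18 Hz.
232 Hz mod fs = 24 Hz.
24 Hz ≤ fs/2 = 26 Hz, appears at 24 Hz.
Distinct values: {2 Hz, 16 Hz, 18 Hz, 20 Hz, 24 Hz}.

2 Hz, 16 Hz, 18 Hz, 20 Hz, 24 Hz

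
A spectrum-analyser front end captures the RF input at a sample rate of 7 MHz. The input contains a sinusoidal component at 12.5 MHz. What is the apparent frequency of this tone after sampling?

12.5 MHz mod fs = 5.5 MHz.
5.5 MHz > fs/2 = 3.5 MHz, folds to fs − 5.5 MHz = 1.5 MHz.

1.5 MHz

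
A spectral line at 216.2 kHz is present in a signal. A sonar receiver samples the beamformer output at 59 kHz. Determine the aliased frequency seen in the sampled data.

19.8 kHz

216.2 kHz mod fs = 39.2 kHz.
39.2 kHz > fs/2 = 29.5 kHz, folds to fs − 39.2 kHz = 19.8 kHz.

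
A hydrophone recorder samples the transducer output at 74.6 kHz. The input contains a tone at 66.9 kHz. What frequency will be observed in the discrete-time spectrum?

66.9 kHz > fs/2 = 37.3 kHz, folds to fs − 66.9 kHz = 7.7 kHz.

7.7 kHz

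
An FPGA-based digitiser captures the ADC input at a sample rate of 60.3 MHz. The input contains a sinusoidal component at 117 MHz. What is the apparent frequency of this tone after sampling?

3.6 MHz

117 MHz mod fs = 56.7 MHz.
56.7 MHz > fs/2 = 30.15 MHz, folds to fs − 56.7 MHz = 3.6 MHz.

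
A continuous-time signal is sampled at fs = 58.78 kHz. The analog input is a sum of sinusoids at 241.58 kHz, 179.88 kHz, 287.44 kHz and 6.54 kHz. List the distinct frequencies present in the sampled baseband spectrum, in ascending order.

3.54 kHz, 6.46 kHz, 6.54 kHz

fs/2 = 29.39 kHz.
241.58 kHz mod fs = 6.46 kHz.
6.46 kHz ≤ fs/2 = 29.39 kHz, appears at 6.46 kHz.
179.88 kHz mod fs = 3.54 kHz.
3.54 kHz ≤ fs/2 = 29.39 kHz, appears at 3.54 kHz.
287.44 kHz mod fs = 52.32 kHz.
52.32 kHz > fs/2 = 29.39 kHz, folds to fs − 52.32 kHz = 6.46 kHz.
6.54 kHz ≤ fs/2 = 29.39 kHz, passes unchanged.
Distinct values: {3.54 kHz, 6.46 kHz, 6.54 kHz}.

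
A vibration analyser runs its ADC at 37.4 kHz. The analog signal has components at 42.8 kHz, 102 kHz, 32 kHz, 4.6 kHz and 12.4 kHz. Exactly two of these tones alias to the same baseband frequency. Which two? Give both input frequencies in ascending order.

32 kHz, 42.8 kHz

fs/2 = 18.7 kHz.
42.8 kHz mod fs = 5.4 kHz.
5.4 kHz ≤ fs/2 = 18.7 kHz, appears at 5.4 kHz.
102 kHz mod fs = 27.2 kHz.
27.2 kHz > fs/2 = 18.7 kHz, folds to fs − 27.2 kHz = 10.2 kHz.
32 kHz > fs/2 = 18.7 kHz, folds to fs − 32 kHz = 5.4 kHz.
4.6 kHz ≤ fs/2 = 18.7 kHz, passes unchanged.
12.4 kHz ≤ fs/2 = 18.7 kHz, passes unchanged.
32 kHz and 42.8 kHz both map to 5.4 kHz.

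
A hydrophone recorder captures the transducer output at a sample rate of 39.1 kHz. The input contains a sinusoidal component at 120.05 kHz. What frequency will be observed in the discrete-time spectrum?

120.05 kHz mod fs = 2.75 kHz.
2.75 kHz ≤ fs/2 = 19.55 kHz, appears at 2.75 kHz.

2.75 kHz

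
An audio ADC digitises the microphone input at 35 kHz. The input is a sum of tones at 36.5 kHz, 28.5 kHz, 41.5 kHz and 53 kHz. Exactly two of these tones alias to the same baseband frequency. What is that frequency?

fs/2 = 17.5 kHz.
36.5 kHz mod fs = 1.5 kHz.
1.5 kHz ≤ fs/2 = 17.5 kHz, appears at 1.5 kHz.
28.5 kHz > fs/2 = 17.5 kHz, folds to fs − 28.5 kHz = 6.5 kHz.
41.5 kHz mod fs = 6.5 kHz.
6.5 kHz ≤ fs/2 = 17.5 kHz, appears at 6.5 kHz.
53 kHz mod fs = 18 kHz.
18 kHz > fs/2 = 17.5 kHz, folds to fs − 18 kHz = 17 kHz.
28.5 kHz and 41.5 kHz both map to 6.5 kHz.

6.5 kHz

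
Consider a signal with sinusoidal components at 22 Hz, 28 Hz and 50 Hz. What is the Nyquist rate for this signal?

100 Hz

Highest-frequency component: 50 Hz.
Nyquist rate = 2 × 50 Hz = 100 Hz.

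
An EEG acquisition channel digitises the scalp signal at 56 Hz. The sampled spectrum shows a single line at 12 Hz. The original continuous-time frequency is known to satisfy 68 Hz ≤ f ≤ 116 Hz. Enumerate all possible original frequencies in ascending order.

Frequencies that alias to 12 Hz are k·fs ± 12 Hz for integer k ≥ 0.
k=0: 12 Hz.
k=1: 44 Hz, 68 Hz.
k=2: 100 Hz, 124 Hz.
k=3: 156 Hz, 180 Hz.
Within [68 Hz, 116 Hz]: 68 Hz, 100 Hz.

68 Hz, 100 Hz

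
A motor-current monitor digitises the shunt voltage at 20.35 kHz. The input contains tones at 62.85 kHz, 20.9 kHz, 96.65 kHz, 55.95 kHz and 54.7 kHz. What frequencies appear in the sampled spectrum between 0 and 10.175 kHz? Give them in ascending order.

fs/2 = 10.175 kHz.
62.85 kHz mod fs = 1.8 kHz.
1.8 kHz ≤ fs/2 = 10.175 kHz, appears at 1.8 kHz.
20.9 kHz mod fs = 0.55 kHz.
0.55 kHz ≤ fs/2 = 10.175 kHz, appears at 0.55 kHz.
96.65 kHz mod fs = 15.25 kHz.
15.25 kHz > fs/2 = 10.175 kHz, folds to fs − 15.25 kHz = 5.1 kHz.
55.95 kHz mod fs = 15.25 kHz.
15.25 kHz > fs/2 = 10.175 kHz, folds to fs − 15.25 kHz = 5.1 kHz.
54.7 kHz mod fs = 14 kHz.
14 kHz > fs/2 = 10.175 kHz, folds to fs − 14 kHz = 6.35 kHz.
Distinct values: {0.55 kHz, 1.8 kHz, 5.1 kHz, 6.35 kHz}.

0.55 kHz, 1.8 kHz, 5.1 kHz, 6.35 kHz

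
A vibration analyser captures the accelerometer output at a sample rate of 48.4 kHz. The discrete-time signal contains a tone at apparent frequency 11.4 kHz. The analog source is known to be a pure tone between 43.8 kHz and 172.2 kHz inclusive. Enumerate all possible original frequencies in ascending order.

59.8 kHz, 85.4 kHz, 108.2 kHz, 133.8 kHz, 156.6 kHz

Frequencies that alias to 11.4 kHz are k·fs ± 11.4 kHz for integer k ≥ 0.
k=0: 11.4 kHz.
k=1: 37 kHz, 59.8 kHz.
k=2: 85.4 kHz, 108.2 kHz.
k=3: 133.8 kHz, 156.6 kHz.
k=4: 182.2 kHz, 205 kHz.
Within [43.8 kHz, 172.2 kHz]: 59.8 kHz, 85.4 kHz, 108.2 kHz, 133.8 kHz, 156.6 kHz.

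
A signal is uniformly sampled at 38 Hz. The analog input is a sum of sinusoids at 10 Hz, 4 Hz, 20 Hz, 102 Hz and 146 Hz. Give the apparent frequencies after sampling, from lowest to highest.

4 Hz, 6 Hz, 10 Hz, 12 Hz, 18 Hz

fs/2 = 19 Hz.
10 Hz ≤ fs/2 = 19 Hz, passes unchanged.
4 Hz ≤ fs/2 = 19 Hz, passes unchanged.
20 Hz > fs/2 = 19 Hz, folds to fs − 20 Hz = 18 Hz.
102 Hz mod fs = 26 Hz.
26 Hz > fs/2 = 19 Hz, folds to fs − 26 Hz = 12 Hz.
146 Hz mod fs = 32 Hz.
32 Hz > fs/2 = 19 Hz, folds to fs − 32 Hz = 6 Hz.
Distinct values: {4 Hz, 6 Hz, 10 Hz, 12 Hz, 18 Hz}.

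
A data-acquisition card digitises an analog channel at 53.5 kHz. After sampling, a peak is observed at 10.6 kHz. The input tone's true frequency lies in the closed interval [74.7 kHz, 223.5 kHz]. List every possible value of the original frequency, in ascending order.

96.4 kHz, 117.6 kHz, 149.9 kHz, 171.1 kHz, 203.4 kHz

Frequencies that alias to 10.6 kHz are k·fs ± 10.6 kHz for integer k ≥ 0.
k=0: 10.6 kHz.
k=1: 42.9 kHz, 64.1 kHz.
k=2: 96.4 kHz, 117.6 kHz.
k=3: 149.9 kHz, 171.1 kHz.
k=4: 203.4 kHz, 224.6 kHz.
k=5: 256.9 kHz, 278.1 kHz.
Within [74.7 kHz, 223.5 kHz]: 96.4 kHz, 117.6 kHz, 149.9 kHz, 171.1 kHz, 203.4 kHz.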